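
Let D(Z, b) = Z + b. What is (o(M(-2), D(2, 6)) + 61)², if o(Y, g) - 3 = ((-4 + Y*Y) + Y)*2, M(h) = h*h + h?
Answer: 4624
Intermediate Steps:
M(h) = h + h² (M(h) = h² + h = h + h²)
o(Y, g) = -5 + 2*Y + 2*Y² (o(Y, g) = 3 + ((-4 + Y*Y) + Y)*2 = 3 + ((-4 + Y²) + Y)*2 = 3 + (-4 + Y + Y²)*2 = 3 + (-8 + 2*Y + 2*Y²) = -5 + 2*Y + 2*Y²)
(o(M(-2), D(2, 6)) + 61)² = ((-5 + 2*(-2*(1 - 2)) + 2*(-2*(1 - 2))²) + 61)² = ((-5 + 2*(-2*(-1)) + 2*(-2*(-1))²) + 61)² = ((-5 + 2*2 + 2*2²) + 61)² = ((-5 + 4 + 2*4) + 61)² = ((-5 + 4 + 8) + 61)² = (7 + 61)² = 68² = 4624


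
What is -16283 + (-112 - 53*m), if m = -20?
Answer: -15335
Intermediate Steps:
-16283 + (-112 - 53*m) = -16283 + (-112 - 53*(-20)) = -16283 + (-112 + 1060) = -16283 + 948 = -15335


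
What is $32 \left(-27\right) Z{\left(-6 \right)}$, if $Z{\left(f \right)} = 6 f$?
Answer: $31104$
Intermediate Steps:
$32 \left(-27\right) Z{\left(-6 \right)} = 32 \left(-27\right) 6 \left(-6\right) = \left(-864\right) \left(-36\right) = 31104$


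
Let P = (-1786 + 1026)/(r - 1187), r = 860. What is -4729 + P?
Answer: -1545623/327 ≈ -4726.7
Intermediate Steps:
P = 760/327 (P = (-1786 + 1026)/(860 - 1187) = -760/(-327) = -760*(-1/327) = 760/327 ≈ 2.3242)
-4729 + P = -4729 + 760/327 = -1545623/327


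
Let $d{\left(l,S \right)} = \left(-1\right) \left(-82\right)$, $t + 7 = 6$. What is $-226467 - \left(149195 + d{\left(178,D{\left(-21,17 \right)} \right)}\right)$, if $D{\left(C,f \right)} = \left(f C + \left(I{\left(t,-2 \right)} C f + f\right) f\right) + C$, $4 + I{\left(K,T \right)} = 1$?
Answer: $-375744$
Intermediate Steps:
$t = -1$ ($t = -7 + 6 = -1$)
$I{\left(K,T \right)} = -3$ ($I{\left(K,T \right)} = -4 + 1 = -3$)
$D{\left(C,f \right)} = C + C f + f \left(f - 3 C f\right)$ ($D{\left(C,f \right)} = \left(f C + \left(- 3 C f + f\right) f\right) + C = \left(C f + \left(- 3 C f + f\right) f\right) + C = \left(C f + \left(f - 3 C f\right) f\right) + C = \left(C f + f \left(f - 3 C f\right)\right) + C = C + C f + f \left(f - 3 C f\right)$)
$d{\left(l,S \right)} = 82$
$-226467 - \left(149195 + d{\left(178,D{\left(-21,17 \right)} \right)}\right) = -226467 - \left(149195 + 82\right) = -226467 - 149277 = -375744$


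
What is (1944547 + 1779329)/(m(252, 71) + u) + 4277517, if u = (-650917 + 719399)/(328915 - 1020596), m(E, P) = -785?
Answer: 19831442982599/4641351 ≈ 4.2728e+6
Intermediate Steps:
u = -68482/691681 (u = 68482/(-691681) = 68482*(-1/691681) = -68482/691681 ≈ -0.099008)
(1944547 + 1779329)/(m(252, 71) + u) + 4277517 = (1944547 + 1779329)/(-785 - 68482/691681) + 4277517 = 3723876/(-543038067/691681) + 4277517 = 3723876*(-691681/543038067) + 4277517 = -22014822868/4641351 + 4277517 = 19831442982599/4641351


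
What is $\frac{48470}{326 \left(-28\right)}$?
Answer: $- \frac{24235}{4564} \approx -5.31$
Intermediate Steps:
$\frac{48470}{326 \left(-28\right)} = \frac{48470}{-9128} = 48470 \left(- \frac{1}{9128}\right) = - \frac{24235}{4564}$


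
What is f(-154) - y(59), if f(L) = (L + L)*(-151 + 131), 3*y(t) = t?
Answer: 18421/3 ≈ 6140.3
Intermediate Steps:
y(t) = t/3
f(L) = -40*L (f(L) = (2*L)*(-20) = -40*L)
f(-154) - y(59) = -40*(-154) - 59/3 = 6160 - 1*59/3 = 6160 - 59/3 = 18421/3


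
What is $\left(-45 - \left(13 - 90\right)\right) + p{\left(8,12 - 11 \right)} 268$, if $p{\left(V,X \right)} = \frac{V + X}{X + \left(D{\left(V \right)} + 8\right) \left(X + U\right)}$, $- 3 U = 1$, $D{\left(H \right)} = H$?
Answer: $\frac{8356}{35} \approx 238.74$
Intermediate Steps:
$U = - \frac{1}{3}$ ($U = \left(- \frac{1}{3}\right) 1 = - \frac{1}{3} \approx -0.33333$)
$p{\left(V,X \right)} = \frac{V + X}{X + \left(8 + V\right) \left(- \frac{1}{3} + X\right)}$ ($p{\left(V,X \right)} = \frac{V + X}{X + \left(V + 8\right) \left(X - \frac{1}{3}\right)} = \frac{V + X}{X + \left(8 + V\right) \left(- \frac{1}{3} + X\right)}$)
$\left(-45 - \left(13 - 90\right)\right) + p{\left(8,12 - 11 \right)} 268 = \left(-45 - \left(13 - 90\right)\right) + \frac{3 \left(8 + \left(12 - 11\right)\right)}{-8 - 8 + 27 \left(12 - 11\right) + 3 \cdot 8 \left(12 - 11\right)} 268 = \left(-45 - -77\right) + \frac{3 \left(8 + 1\right)}{-8 - 8 + 27 \cdot 1 + 3 \cdot 8 \cdot 1} \cdot 268 = \left(-45 + 77\right) + 3 \frac{1}{-8 - 8 + 27 + 24} \cdot 9 \cdot 268 = 32 + 3 \cdot \frac{1}{35} \cdot 9 \cdot 268 = 32 + \frac{27}{35} \cdot 268 = 32 + \frac{7236}{35} = \frac{8356}{35}$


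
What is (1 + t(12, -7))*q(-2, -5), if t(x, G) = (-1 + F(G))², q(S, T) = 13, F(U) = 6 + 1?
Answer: 481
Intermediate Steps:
F(U) = 7
t(x, G) = 36 (t(x, G) = (-1 + 7)² = 6² = 36)
(1 + t(12, -7))*q(-2, -5) = (1 + 36)*13 = 37*13 = 481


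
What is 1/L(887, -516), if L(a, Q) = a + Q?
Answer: 1/371 ≈ 0.0026954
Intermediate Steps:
L(a, Q) = Q + a
1/L(887, -516) = 1/(-516 + 887) = 1/371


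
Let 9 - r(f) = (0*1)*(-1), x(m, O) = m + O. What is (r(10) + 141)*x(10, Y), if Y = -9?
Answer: 150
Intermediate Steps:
x(m, O) = O + m
r(f) = 9 (r(f) = 9 - 0*1*(-1) = 9 - 0*(-1) = 9 - 1*0 = 9 + 0 = 9)
(r(10) + 141)*x(10, Y) = (9 + 141)*(-9 + 10) = 150*1 = 150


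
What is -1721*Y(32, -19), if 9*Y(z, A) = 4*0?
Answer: 0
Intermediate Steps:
Y(z, A) = 0 (Y(z, A) = (4*0)/9 = (⅑)*0 = 0)
-1721*Y(32, -19) = -1721*0 = 0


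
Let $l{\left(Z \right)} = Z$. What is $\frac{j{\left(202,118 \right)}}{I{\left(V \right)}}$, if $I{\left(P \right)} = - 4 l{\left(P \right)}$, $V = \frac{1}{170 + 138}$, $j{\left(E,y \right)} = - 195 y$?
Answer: $1771770$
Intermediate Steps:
$V = \frac{1}{308} \approx 0.0032468$
$I{\left(P \right)} = - 4 P$
$\frac{j{\left(202,118 \right)}}{I{\left(V \right)}} = \frac{\left(-195\right) 118}{\left(-4\right) \frac{1}{308}} = - \frac{23010}{- \frac{1}{77}} = \left(-23010\right) \left(-77\right) = 1771770$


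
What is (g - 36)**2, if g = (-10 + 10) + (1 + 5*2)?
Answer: 625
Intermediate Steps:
g = 11 (g = 0 + (1 + 10) = 0 + 11 = 11)
(g - 36)**2 = (11 - 36)**2 = (-25)**2 = 625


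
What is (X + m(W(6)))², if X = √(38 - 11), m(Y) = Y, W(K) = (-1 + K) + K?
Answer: 148 + 66*√3 ≈ 262.32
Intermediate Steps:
W(K) = -1 + 2*K
X = 3*√3 (X = √27 = 3*√3 ≈ 5.1962)
(X + m(W(6)))² = (3*√3 + (-1 + 2*6))² = (3*√3 + (-1 + 12))² = (3*√3 + 11)² = (11 + 3*√3)²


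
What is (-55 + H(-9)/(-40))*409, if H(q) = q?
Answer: -896119/40 ≈ -22403.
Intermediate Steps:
(-55 + H(-9)/(-40))*409 = (-55 - 9/(-40))*409 = (-55 - 9*(-1/40))*409 = (-55 + 9/40)*409 = -2191/40*409 = -896119/40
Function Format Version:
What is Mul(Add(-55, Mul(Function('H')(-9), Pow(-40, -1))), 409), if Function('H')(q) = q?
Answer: Rational(-896119, 40) ≈ -22403.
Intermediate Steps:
Mul(Add(-55, Mul(Function('H')(-9), Pow(-40, -1))), 409) = Mul(Add(-55, Mul(-9, Pow(-40, -1))), 409) = Mul(Add(-55, Mul(-9, Rational(-1, 40))), 409) = Mul(Add(-55, Rational(9, 40)), 409) = Mul(Rational(-2191, 40), 409) = Rational(-896119, 40)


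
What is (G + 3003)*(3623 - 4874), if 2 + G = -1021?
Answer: -2476980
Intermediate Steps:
G = -1023 (G = -2 - 1021 = -1023)
(G + 3003)*(3623 - 4874) = (-1023 + 3003)*(3623 - 4874) = 1980*(-1251) = -2476980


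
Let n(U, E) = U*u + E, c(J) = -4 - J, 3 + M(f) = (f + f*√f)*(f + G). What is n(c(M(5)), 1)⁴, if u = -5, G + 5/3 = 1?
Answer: 665557571576/81 + 95983542200*√5/27 ≈ 1.6166e+10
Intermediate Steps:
G = -⅔ (G = -5/3 + 1 = -⅔ ≈ -0.66667)
M(f) = -3 + (-⅔ + f)*(f + f^(3/2)) (M(f) = -3 + (f + f*√f)*(f - ⅔) = -3 + (f + f^(3/2))*(-⅔ + f) = -3 + (-⅔ + f)*(f + f^(3/2)))
n(U, E) = E - 5*U (n(U, E) = U*(-5) + E = -5*U + E = E - 5*U)
n(c(M(5)), 1)⁴ = (1 - 5*(-4 - (-3 + 5² + 5^(5/2) - ⅔*5 - 10*√5/3)))⁴ = (1 - 5*(-4 - (-3 + 25 + 25*√5 - 10/3 - 10*√5/3)))⁴ = (1 - 5*(-4 - (56/3 + 65*√5/3)))⁴ = (1 - 5*(-4 + (-56/3 - 65*√5/3)))⁴ = (1 - 5*(-68/3 - 65*√5/3))⁴ = (1 + (340/3 + 325*√5/3))⁴ = (343/3 + 325*√5/3)⁴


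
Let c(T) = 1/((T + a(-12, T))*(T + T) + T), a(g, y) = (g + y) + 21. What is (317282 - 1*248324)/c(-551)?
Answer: 83020949730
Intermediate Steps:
a(g, y) = 21 + g + y
c(T) = 1/(T + 2*T*(9 + 2*T)) (c(T) = 1/((T + (21 - 12 + T))*(T + T) + T) = 1/((T + (9 + T))*(2*T) + T) = 1/((9 + 2*T)*(2*T) + T) = 1/(2*T*(9 + 2*T) + T) = 1/(T + 2*T*(9 + 2*T)))
(317282 - 1*248324)/c(-551) = (317282 - 1*248324)/((1/((-551)*(19 + 4*(-551))))) = (317282 - 248324)/((-1/(551*(19 - 2204)))) = 68958/((-1/551/(-2185))) = 68958/((-1/551*(-1/2185))) = 68958/(1/1203935) = 68958*1203935 = 83020949730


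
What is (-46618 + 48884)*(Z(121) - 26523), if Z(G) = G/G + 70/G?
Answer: -661072952/11 ≈ -6.0098e+7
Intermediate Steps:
Z(G) = 1 + 70/G
(-46618 + 48884)*(Z(121) - 26523) = (-46618 + 48884)*((70 + 121)/121 - 26523) = 2266*((1/121)*191 - 26523) = 2266*(191/121 - 26523) = 2266*(-3209092/121) = -661072952/11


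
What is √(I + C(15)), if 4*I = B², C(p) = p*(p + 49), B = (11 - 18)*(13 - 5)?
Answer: 4*√109 ≈ 41.761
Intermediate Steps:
B = -56 (B = -7*8 = -56)
C(p) = p*(49 + p)
I = 784 (I = (¼)*(-56)² = (¼)*3136 = 784)
√(I + C(15)) = √(784 + 15*(49 + 15)) = √(784 + 15*64) = √(784 + 960) = √1744 = 4*√109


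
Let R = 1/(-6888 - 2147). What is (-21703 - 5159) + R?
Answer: -242698171/9035 ≈ -26862.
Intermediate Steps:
R = -1/9035 (R = 1/(-9035) = -1/9035 ≈ -0.00011068)
(-21703 - 5159) + R = (-21703 - 5159) - 1/9035 = -26862 - 1/9035 = -242698171/9035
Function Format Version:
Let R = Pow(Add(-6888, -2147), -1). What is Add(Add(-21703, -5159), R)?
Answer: Rational(-242698171, 9035) ≈ -26862.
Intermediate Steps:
R = Rational(-1, 9035) (R = Pow(-9035, -1) = Rational(-1, 9035) ≈ -0.00011068)
Add(Add(-21703, -5159), R) = Add(Add(-21703, -5159), Rational(-1, 9035)) = Add(-26862, Rational(-1, 9035)) = Rational(-242698171, 9035)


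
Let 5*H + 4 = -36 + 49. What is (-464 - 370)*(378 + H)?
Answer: -1583766/5 ≈ -3.1675e+5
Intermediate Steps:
H = 9/5 (H = -4/5 + (-36 + 49)/5 = -4/5 + (1/5)*13 = -4/5 + 13/5 = 9/5 ≈ 1.8000)
(-464 - 370)*(378 + H) = (-464 - 370)*(378 + 9/5) = -834*1899/5 = -1583766/5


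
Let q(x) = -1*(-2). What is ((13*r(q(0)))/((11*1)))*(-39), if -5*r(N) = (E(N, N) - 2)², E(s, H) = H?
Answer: 0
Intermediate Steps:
q(x) = 2
r(N) = -(-2 + N)²/5 (r(N) = -(N - 2)²/5 = -(-2 + N)²/5)
((13*r(q(0)))/((11*1)))*(-39) = ((13*(-(-2 + 2)²/5))/((11*1)))*(-39) = ((13*(-⅕*0²))/11)*(-39) = ((13*(-⅕*0))*(1/11))*(-39) = ((13*0)*(1/11))*(-39) = (0*(1/11))*(-39) = 0*(-39) = 0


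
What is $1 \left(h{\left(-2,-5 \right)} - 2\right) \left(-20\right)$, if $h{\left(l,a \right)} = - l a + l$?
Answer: $280$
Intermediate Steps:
$h{\left(l,a \right)} = l - a l$ ($h{\left(l,a \right)} = - a l + l = l - a l$)
$1 \left(h{\left(-2,-5 \right)} - 2\right) \left(-20\right) = 1 \left(- 2 \left(1 - -5\right) - 2\right) \left(-20\right) = 1 \left(- 2 \left(1 + 5\right) - 2\right) \left(-20\right) = 1 \left(\left(-2\right) 6 - 2\right) \left(-20\right) = 1 \left(-12 - 2\right) \left(-20\right) = 1 \left(-14\right) \left(-20\right) = \left(-14\right) \left(-20\right) = 280$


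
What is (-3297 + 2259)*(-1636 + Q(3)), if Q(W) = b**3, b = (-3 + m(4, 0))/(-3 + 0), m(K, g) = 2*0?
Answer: 1697130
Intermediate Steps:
m(K, g) = 0
b = 1 (b = (-3 + 0)/(-3 + 0) = -3/(-3) = -3*(-1/3) = 1)
Q(W) = 1 (Q(W) = 1**3 = 1)
(-3297 + 2259)*(-1636 + Q(3)) = (-3297 + 2259)*(-1636 + 1) = -1038*(-1635) = 1697130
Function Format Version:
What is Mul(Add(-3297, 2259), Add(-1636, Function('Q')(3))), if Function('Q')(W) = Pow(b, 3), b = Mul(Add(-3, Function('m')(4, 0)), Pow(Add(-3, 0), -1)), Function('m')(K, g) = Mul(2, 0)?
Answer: 1697130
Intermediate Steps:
Function('m')(K, g) = 0
b = 1 (b = Mul(Add(-3, 0), Pow(Add(-3, 0), -1)) = Mul(-3, Pow(-3, -1)) = Mul(-3, Rational(-1, 3)) = 1)
Function('Q')(W) = 1 (Function('Q')(W) = Pow(1, 3) = 1)
Mul(Add(-3297, 2259), Add(-1636, Function('Q')(3))) = Mul(Add(-3297, 2259), Add(-1636, 1)) = Mul(-1038, -1635) = 1697130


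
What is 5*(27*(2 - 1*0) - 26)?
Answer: 140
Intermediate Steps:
5*(27*(2 - 1*0) - 26) = 5*(27*(2 + 0) - 26) = 5*(27*2 - 26) = 5*(54 - 26) = 5*28 = 140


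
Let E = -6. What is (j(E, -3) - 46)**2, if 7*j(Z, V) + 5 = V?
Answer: 108900/49 ≈ 2222.4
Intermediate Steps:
j(Z, V) = -5/7 + V/7
(j(E, -3) - 46)**2 = ((-5/7 + (1/7)*(-3)) - 46)**2 = ((-5/7 - 3/7) - 46)**2 = (-8/7 - 46)**2 = (-330/7)**2 = 108900/49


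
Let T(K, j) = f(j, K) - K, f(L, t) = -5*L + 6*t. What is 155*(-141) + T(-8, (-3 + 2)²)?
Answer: -21900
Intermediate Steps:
T(K, j) = -5*j + 5*K (T(K, j) = (-5*j + 6*K) - K = -5*j + 5*K)
155*(-141) + T(-8, (-3 + 2)²) = 155*(-141) + (-5*(-3 + 2)² + 5*(-8)) = -21855 + (-5*(-1)² - 40) = -21855 + (-5*1 - 40) = -21855 + (-5 - 40) = -21855 - 45 = -21900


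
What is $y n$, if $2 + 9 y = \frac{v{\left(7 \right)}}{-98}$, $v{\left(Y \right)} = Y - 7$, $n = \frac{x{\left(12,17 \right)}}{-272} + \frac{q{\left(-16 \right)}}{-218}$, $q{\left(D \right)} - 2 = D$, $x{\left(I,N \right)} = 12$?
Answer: $- \frac{149}{33354} \approx -0.0044672$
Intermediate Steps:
$q{\left(D \right)} = 2 + D$
$n = \frac{149}{7412}$ ($n = \frac{12}{-272} + \frac{2 - 16}{-218} = 12 \left(- \frac{1}{272}\right) - - \frac{7}{109} = - \frac{3}{68} + \frac{7}{109} = \frac{149}{7412} \approx 0.020103$)
$v{\left(Y \right)} = -7 + Y$ ($v{\left(Y \right)} = Y - 7 = -7 + Y$)
$y = - \frac{2}{9}$ ($y = - \frac{2}{9} + \frac{\left(-7 + 7\right) \frac{1}{-98}}{9} = - \frac{2}{9} + \frac{0 \left(- \frac{1}{98}\right)}{9} = - \frac{2}{9} + \frac{1}{9} \cdot 0 = - \frac{2}{9} + 0 = - \frac{2}{9} \approx -0.22222$)
$y n = \left(- \frac{2}{9}\right) \frac{149}{7412} = - \frac{149}{33354}$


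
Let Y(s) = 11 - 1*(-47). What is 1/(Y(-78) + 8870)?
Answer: 1/8928 ≈ 0.00011201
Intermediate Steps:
Y(s) = 58 (Y(s) = 11 + 47 = 58)
1/(Y(-78) + 8870) = 1/(58 + 8870) = 1/8928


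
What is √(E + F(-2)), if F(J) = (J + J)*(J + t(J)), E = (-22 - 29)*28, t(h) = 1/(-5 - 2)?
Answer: 12*I*√483/7 ≈ 37.675*I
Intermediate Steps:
t(h) = -⅐ (t(h) = 1/(-7) = -⅐)
E = -1428 (E = -51*28 = -1428)
F(J) = 2*J*(-⅐ + J) (F(J) = (J + J)*(J - ⅐) = (2*J)*(-⅐ + J) = 2*J*(-⅐ + J))
√(E + F(-2)) = √(-1428 + (2/7)*(-2)*(-1 + 7*(-2))) = √(-1428 + (2/7)*(-2)*(-1 - 14)) = √(-1428 + (2/7)*(-2)*(-15)) = √(-1428 + 60/7) = √(-9936/7) = 12*I*√483/7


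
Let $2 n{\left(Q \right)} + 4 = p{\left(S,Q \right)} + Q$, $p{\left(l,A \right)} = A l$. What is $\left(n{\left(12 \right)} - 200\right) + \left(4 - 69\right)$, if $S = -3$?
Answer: $-279$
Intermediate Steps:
$n{\left(Q \right)} = -2 - Q$ ($n{\left(Q \right)} = -2 + \frac{Q \left(-3\right) + Q}{2} = -2 + \frac{- 3 Q + Q}{2} = -2 + \frac{\left(-2\right) Q}{2} = -2 - Q$)
$\left(n{\left(12 \right)} - 200\right) + \left(4 - 69\right) = \left(\left(-2 - 12\right) - 200\right) + \left(4 - 69\right) = \left(-14 - 200\right) - 65 = -214 - 65 = -279$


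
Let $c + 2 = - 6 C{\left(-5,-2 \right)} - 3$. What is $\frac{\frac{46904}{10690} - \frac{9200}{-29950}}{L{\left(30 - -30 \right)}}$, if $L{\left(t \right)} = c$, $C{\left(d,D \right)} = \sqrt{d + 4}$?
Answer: $- \frac{15031228}{39060191} + \frac{90187368 i}{195300955} \approx -0.38482 + 0.46179 i$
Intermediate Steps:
$C{\left(d,D \right)} = \sqrt{4 + d}$
$c = -5 - 6 i$ ($c = -2 - \left(3 + 6 \sqrt{4 - 5}\right) = -2 - \left(3 + 6 \sqrt{-1}\right) = -2 - \left(3 + 6 i\right) = -5 - 6 i \approx -5.0 - 6.0 i$)
$L{\left(t \right)} = -5 - 6 i$
$\frac{\frac{46904}{10690} - \frac{9200}{-29950}}{L{\left(30 - -30 \right)}} = \frac{\frac{46904}{10690} - \frac{9200}{-29950}}{-5 - 6 i} = \left(46904 \cdot \frac{1}{10690} - - \frac{184}{599}\right) \frac{-5 + 6 i}{61} = \left(\frac{23452}{5345} + \frac{184}{599}\right) \frac{-5 + 6 i}{61} = \frac{15031228 \frac{-5 + 6 i}{61}}{3201655} = \frac{15031228 \left(-5 + 6 i\right)}{195300955}$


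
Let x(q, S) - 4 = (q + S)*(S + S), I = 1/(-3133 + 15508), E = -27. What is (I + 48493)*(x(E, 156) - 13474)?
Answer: 5356500419176/4125 ≈ 1.2985e+9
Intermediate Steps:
I = 1/12375 ≈ 8.0808e-5
x(q, S) = 4 + 2*S*(S + q) (x(q, S) = 4 + (q + S)*(S + S) = 4 + (S + q)*(2*S) = 4 + 2*S*(S + q))
(I + 48493)*(x(E, 156) - 13474) = (1/12375 + 48493)*((4 + 2*156² + 2*156*(-27)) - 13474) = 600100876*((4 + 2*24336 - 8424) - 13474)/12375 = 600100876*((4 + 48672 - 8424) - 13474)/12375 = 600100876*(40252 - 13474)/12375 = (600100876/12375)*26778 = 5356500419176/4125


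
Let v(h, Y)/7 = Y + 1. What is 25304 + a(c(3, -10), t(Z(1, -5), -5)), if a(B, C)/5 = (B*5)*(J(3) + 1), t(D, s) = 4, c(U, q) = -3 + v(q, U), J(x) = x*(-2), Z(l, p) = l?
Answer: 22179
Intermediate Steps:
v(h, Y) = 7 + 7*Y (v(h, Y) = 7*(Y + 1) = 7*(1 + Y) = 7 + 7*Y)
J(x) = -2*x
c(U, q) = 4 + 7*U (c(U, q) = -3 + (7 + 7*U) = 4 + 7*U)
a(B, C) = -125*B (a(B, C) = 5*((B*5)*(-2*3 + 1)) = 5*((5*B)*(-6 + 1)) = 5*((5*B)*(-5)) = 5*(-25*B) = -125*B)
25304 + a(c(3, -10), t(Z(1, -5), -5)) = 25304 - 125*(4 + 7*3) = 25304 - 125*(4 + 21) = 25304 - 125*25 = 25304 - 3125 = 22179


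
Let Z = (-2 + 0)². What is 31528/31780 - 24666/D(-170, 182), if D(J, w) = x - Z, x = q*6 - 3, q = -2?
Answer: 28017304/21565 ≈ 1299.2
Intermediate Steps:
x = -15 (x = -2*6 - 3 = -12 - 3 = -15)
Z = 4 (Z = (-2)² = 4)
D(J, w) = -19 (D(J, w) = -15 - 1*4 = -15 - 4 = -19)
31528/31780 - 24666/D(-170, 182) = 31528/31780 - 24666/(-19) = 31528*(1/31780) - 24666*(-1/19) = 1126/1135 + 24666/19 = 28017304/21565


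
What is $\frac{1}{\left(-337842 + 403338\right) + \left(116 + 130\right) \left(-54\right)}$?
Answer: $\frac{1}{52212} \approx 1.9153 \cdot 10^{-5}$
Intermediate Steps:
$\frac{1}{\left(-337842 + 403338\right) + \left(116 + 130\right) \left(-54\right)} = \frac{1}{65496 + 246 \left(-54\right)} = \frac{1}{65496 - 13284} = \frac{1}{52212}$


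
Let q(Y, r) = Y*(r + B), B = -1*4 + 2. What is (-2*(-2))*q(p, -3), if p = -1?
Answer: 20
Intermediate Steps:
B = -2 (B = -4 + 2 = -2)
q(Y, r) = Y*(-2 + r) (q(Y, r) = Y*(r - 2) = Y*(-2 + r))
(-2*(-2))*q(p, -3) = (-2*(-2))*(-(-2 - 3)) = 4*(-1*(-5)) = 4*5 = 20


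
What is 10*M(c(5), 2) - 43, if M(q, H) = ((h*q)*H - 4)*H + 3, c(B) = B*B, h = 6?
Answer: 5907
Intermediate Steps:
c(B) = B**2
M(q, H) = 3 + H*(-4 + 6*H*q) (M(q, H) = ((6*q)*H - 4)*H + 3 = (6*H*q - 4)*H + 3 = (-4 + 6*H*q)*H + 3 = H*(-4 + 6*H*q) + 3 = 3 + H*(-4 + 6*H*q))
10*M(c(5), 2) - 43 = 10*(3 - 4*2 + 6*5**2*2**2) - 43 = 10*(3 - 8 + 6*25*4) - 43 = 10*(3 - 8 + 600) - 43 = 10*595 - 43 = 5950 - 43 = 5907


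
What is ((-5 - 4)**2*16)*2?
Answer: 2592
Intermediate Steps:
((-5 - 4)**2*16)*2 = ((-9)**2*16)*2 = (81*16)*2 = 1296*2 = 2592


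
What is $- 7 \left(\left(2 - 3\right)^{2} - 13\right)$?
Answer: $84$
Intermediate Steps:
$- 7 \left(\left(2 - 3\right)^{2} - 13\right) = - 7 \left(\left(-1\right)^{2} - 13\right) = - 7 \left(1 - 13\right) = \left(-7\right) \left(-12\right) = 84$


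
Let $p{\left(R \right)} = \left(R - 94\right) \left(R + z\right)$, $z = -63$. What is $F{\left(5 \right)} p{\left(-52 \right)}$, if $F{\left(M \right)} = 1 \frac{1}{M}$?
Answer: $3358$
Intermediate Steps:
$p{\left(R \right)} = \left(-94 + R\right) \left(-63 + R\right)$ ($p{\left(R \right)} = \left(R - 94\right) \left(R - 63\right) = \left(-94 + R\right) \left(-63 + R\right)$)
$F{\left(M \right)} = \frac{1}{M}$
$F{\left(5 \right)} p{\left(-52 \right)} = \frac{5922 + \left(-52\right)^{2} - -8164}{5} = \frac{5922 + 2704 + 8164}{5} = \frac{1}{5} \cdot 16790 = 3358$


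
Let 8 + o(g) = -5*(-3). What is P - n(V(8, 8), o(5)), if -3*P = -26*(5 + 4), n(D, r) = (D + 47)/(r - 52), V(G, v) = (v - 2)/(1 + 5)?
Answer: 1186/15 ≈ 79.067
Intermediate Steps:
V(G, v) = -1/3 + v/6 (V(G, v) = (-2 + v)/6 = (-2 + v)*(1/6) = -1/3 + v/6)
o(g) = 7 (o(g) = -8 - 5*(-3) = -8 + 15 = 7)
n(D, r) = (47 + D)/(-52 + r)
P = 78 (P = -(-26)*(5 + 4)/3 = -(-26)*9/3 = -1/3*(-234) = 78)
P - n(V(8, 8), o(5)) = 78 - (47 + (-1/3 + (1/6)*8))/(-52 + 7) = 78 - (47 + (-1/3 + 4/3))/(-45) = 78 - (-1)*(47 + 1)/45 = 78 - (-1)*48/45 = 78 - 1*(-16/15) = 78 + 16/15 = 1186/15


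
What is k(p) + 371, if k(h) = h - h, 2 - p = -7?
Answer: 371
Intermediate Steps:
p = 9 (p = 2 - 1*(-7) = 2 + 7 = 9)
k(h) = 0
k(p) + 371 = 0 + 371 = 371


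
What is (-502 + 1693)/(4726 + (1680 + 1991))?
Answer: 397/2799 ≈ 0.14184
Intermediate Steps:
(-502 + 1693)/(4726 + (1680 + 1991)) = 1191/(4726 + 3671) = 1191/8397 = 1191*(1/8397) = 397/2799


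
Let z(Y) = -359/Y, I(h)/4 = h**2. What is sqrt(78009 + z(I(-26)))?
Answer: sqrt(210935977)/52 ≈ 279.30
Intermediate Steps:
I(h) = 4*h**2
sqrt(78009 + z(I(-26))) = sqrt(78009 - 359/(4*(-26)**2)) = sqrt(78009 - 359/(4*676)) = sqrt(78009 - 359/2704) = sqrt(210935977/2704) = sqrt(210935977)/52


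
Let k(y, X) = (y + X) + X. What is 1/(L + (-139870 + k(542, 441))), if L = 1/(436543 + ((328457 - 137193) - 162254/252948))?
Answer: -79401181391/10992775958731912 ≈ -7.2230e-6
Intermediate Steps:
k(y, X) = y + 2*X (k(y, X) = (X + y) + X = y + 2*X)
L = 126474/79401181391 (L = 1/(436543 + (191264 - 162254*1/252948)) = 1/(436543 + (191264 - 81127/126474)) = 1/(436543 + 24189842009/126474) = 1/(79401181391/126474) = 126474/79401181391 ≈ 1.5928e-6)
1/(L + (-139870 + k(542, 441))) = 1/(126474/79401181391 + (-139870 + (542 + 2*441))) = 1/(126474/79401181391 + (-139870 + (542 + 882))) = 1/(126474/79401181391 + (-139870 + 1424)) = 1/(126474/79401181391 - 138446) = 1/(-10992775958731912/79401181391) = -79401181391/10992775958731912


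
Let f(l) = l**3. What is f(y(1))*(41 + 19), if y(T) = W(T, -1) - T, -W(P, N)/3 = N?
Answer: 480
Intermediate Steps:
W(P, N) = -3*N
y(T) = 3 - T (y(T) = -3*(-1) - T = 3 - T)
f(y(1))*(41 + 19) = (3 - 1*1)**3*(41 + 19) = (3 - 1)**3*60 = 2**3*60 = 8*60 = 480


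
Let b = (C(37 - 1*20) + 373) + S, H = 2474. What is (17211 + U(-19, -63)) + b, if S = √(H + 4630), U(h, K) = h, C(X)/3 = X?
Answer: 17616 + 8*√111 ≈ 17700.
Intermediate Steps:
C(X) = 3*X
S = 8*√111 (S = √(2474 + 4630) = √7104 = 8*√111 ≈ 84.285)
b = 424 + 8*√111 (b = (3*(37 - 1*20) + 373) + 8*√111 = (3*(37 - 20) + 373) + 8*√111 = (3*17 + 373) + 8*√111 = (51 + 373) + 8*√111 = 424 + 8*√111 ≈ 508.29)
(17211 + U(-19, -63)) + b = (17211 - 19) + (424 + 8*√111) = 17192 + (424 + 8*√111) = 17616 + 8*√111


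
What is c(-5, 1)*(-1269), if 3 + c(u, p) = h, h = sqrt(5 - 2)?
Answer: 3807 - 1269*sqrt(3) ≈ 1609.0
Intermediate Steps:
h = sqrt(3) ≈ 1.7320
c(u, p) = -3 + sqrt(3)
c(-5, 1)*(-1269) = (-3 + sqrt(3))*(-1269) = 3807 - 1269*sqrt(3)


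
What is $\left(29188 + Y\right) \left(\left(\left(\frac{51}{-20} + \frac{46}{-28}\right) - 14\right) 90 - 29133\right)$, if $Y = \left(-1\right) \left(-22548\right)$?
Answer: $- \frac{11143546380}{7} \approx -1.5919 \cdot 10^{9}$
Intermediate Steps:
$Y = 22548$
$\left(29188 + Y\right) \left(\left(\left(\frac{51}{-20} + \frac{46}{-28}\right) - 14\right) 90 - 29133\right) = \left(29188 + 22548\right) \left(\left(\left(\frac{51}{-20} + \frac{46}{-28}\right) - 14\right) 90 - 29133\right) = 51736 \left(\left(\left(51 \left(- \frac{1}{20}\right) + 46 \left(- \frac{1}{28}\right)\right) - 14\right) 90 - 29133\right) = 51736 \left(\left(\left(- \frac{51}{20} - \frac{23}{14}\right) - 14\right) 90 - 29133\right) = 51736 \left(\left(- \frac{587}{140} - 14\right) 90 - 29133\right) = 51736 \left(\left(- \frac{2547}{140}\right) 90 - 29133\right) = 51736 \left(- \frac{22923}{14} - 29133\right) = 51736 \left(- \frac{430785}{14}\right) = - \frac{11143546380}{7}$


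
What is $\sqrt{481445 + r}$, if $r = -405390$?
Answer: $\sqrt{76055} \approx 275.78$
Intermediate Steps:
$\sqrt{481445 + r} = \sqrt{481445 - 405390} = \sqrt{76055}$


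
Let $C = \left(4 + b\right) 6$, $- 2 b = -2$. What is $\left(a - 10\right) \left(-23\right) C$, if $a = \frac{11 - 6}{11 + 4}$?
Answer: $6670$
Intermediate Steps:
$a = \frac{1}{3}$ ($a = \frac{5}{15} = 5 \cdot \frac{1}{15} = \frac{1}{3} \approx 0.33333$)
$b = 1$ ($b = \left(- \frac{1}{2}\right) \left(-2\right) = 1$)
$C = 30$ ($C = \left(4 + 1\right) 6 = 5 \cdot 6 = 30$)
$\left(a - 10\right) \left(-23\right) C = \left(\frac{1}{3} - 10\right) \left(-23\right) 30 = \left(- \frac{29}{3}\right) \left(-23\right) 30 = \frac{667}{3} \cdot 30 = 6670$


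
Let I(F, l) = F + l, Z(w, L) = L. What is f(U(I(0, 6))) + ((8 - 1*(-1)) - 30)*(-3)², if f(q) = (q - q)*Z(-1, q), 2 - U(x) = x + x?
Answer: -189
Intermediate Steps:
U(x) = 2 - 2*x (U(x) = 2 - (x + x) = 2 - 2*x)
f(q) = 0 (f(q) = (q - q)*q = 0*q = 0)
f(U(I(0, 6))) + ((8 - 1*(-1)) - 30)*(-3)² = 0 + ((8 - 1*(-1)) - 30)*(-3)² = 0 + ((8 + 1) - 30)*9 = 0 + (9 - 30)*9 = 0 - 21*9 = 0 - 189 = -189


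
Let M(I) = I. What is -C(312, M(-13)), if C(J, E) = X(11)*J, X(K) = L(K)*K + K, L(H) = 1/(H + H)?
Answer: -3588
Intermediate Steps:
L(H) = 1/(2*H)
X(K) = ½ + K (X(K) = (1/(2*K))*K + K = ½ + K)
C(J, E) = 23*J/2 (C(J, E) = (½ + 11)*J = 23*J/2)
-C(312, M(-13)) = -23*312/2 = -1*3588 = -3588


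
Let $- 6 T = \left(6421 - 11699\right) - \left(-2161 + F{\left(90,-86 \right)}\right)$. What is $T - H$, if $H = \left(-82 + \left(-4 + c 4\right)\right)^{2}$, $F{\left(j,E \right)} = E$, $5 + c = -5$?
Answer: $- \frac{92225}{6} \approx -15371.0$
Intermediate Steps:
$c = -10$ ($c = -5 - 5 = -10$)
$T = \frac{3031}{6}$ ($T = - \frac{\left(6421 - 11699\right) + \left(\left(3155 - 994\right) - -86\right)}{6} = - \frac{-5278 + \left(2161 + 86\right)}{6} = - \frac{-5278 + 2247}{6} = \left(- \frac{1}{6}\right) \left(-3031\right) = \frac{3031}{6} \approx 505.17$)
$H = 15876$ ($H = \left(-82 - 44\right)^{2} = \left(-126\right)^{2} = 15876$)
$T - H = \frac{3031}{6} - 15876 = - \frac{92225}{6}$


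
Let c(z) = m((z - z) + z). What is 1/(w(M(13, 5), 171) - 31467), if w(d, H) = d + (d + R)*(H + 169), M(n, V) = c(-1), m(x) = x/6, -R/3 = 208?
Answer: -6/1462103 ≈ -4.1037e-6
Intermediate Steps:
R = -624 (R = -3*208 = -624)
m(x) = x/6 (m(x) = x*(⅙) = x/6)
c(z) = z/6 (c(z) = ((z - z) + z)/6 = (0 + z)/6 = z/6)
M(n, V) = -⅙ (M(n, V) = (⅙)*(-1) = -⅙)
w(d, H) = d + (-624 + d)*(169 + H) (w(d, H) = d + (d - 624)*(H + 169) = d + (-624 + d)*(169 + H))
1/(w(M(13, 5), 171) - 31467) = 1/((-105456 - 624*171 + 170*(-⅙) + 171*(-⅙)) - 31467) = 1/((-105456 - 106704 - 85/3 - 57/2) - 31467) = 1/(-1273301/6 - 31467) = 1/(-1462103/6) = -6/1462103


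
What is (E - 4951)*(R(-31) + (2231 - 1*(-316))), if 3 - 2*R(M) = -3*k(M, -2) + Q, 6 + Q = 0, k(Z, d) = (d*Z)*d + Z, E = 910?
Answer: -9371079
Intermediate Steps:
k(Z, d) = Z + Z*d² (k(Z, d) = (Z*d)*d + Z = Z*d² + Z = Z + Z*d²)
Q = -6 (Q = -6 + 0 = -6)
R(M) = 9/2 + 15*M/2 (R(M) = 3/2 - (-3*M*(1 + (-2)²) - 6)/2 = 3/2 - (-3*M*(1 + 4) - 6)/2 = 3/2 - (-3*M*5 - 6)/2 = 3/2 - (-15*M - 6)/2 = 3/2 - (-6 - 15*M)/2 = 3/2 + (3 + 15*M/2) = 9/2 + 15*M/2)
(E - 4951)*(R(-31) + (2231 - 1*(-316))) = (910 - 4951)*((9/2 + (15/2)*(-31)) + (2231 - 1*(-316))) = -4041*((9/2 - 465/2) + (2231 + 316)) = -4041*(-228 + 2547) = -4041*2319 = -9371079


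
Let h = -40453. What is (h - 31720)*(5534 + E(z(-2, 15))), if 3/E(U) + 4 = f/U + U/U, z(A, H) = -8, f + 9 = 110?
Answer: -49923940598/125 ≈ -3.9939e+8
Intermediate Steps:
f = 101 (f = -9 + 110 = 101)
E(U) = 3/(-3 + 101/U) (E(U) = 3/(-4 + (101/U + U/U)) = 3/(-4 + (101/U + 1)) = 3/(-4 + (1 + 101/U)) = 3/(-3 + 101/U))
(h - 31720)*(5534 + E(z(-2, 15))) = (-40453 - 31720)*(5534 - 3*(-8)/(-101 + 3*(-8))) = -72173*(5534 - 3*(-8)/(-101 - 24)) = -72173*(5534 - 3*(-8)/(-125)) = -72173*(5534 - 3*(-8)*(-1/125)) = -72173*(5534 - 24/125) = -72173*691726/125 = -49923940598/125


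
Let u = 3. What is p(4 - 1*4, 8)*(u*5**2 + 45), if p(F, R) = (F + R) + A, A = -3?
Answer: 600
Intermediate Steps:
p(F, R) = -3 + F + R (p(F, R) = (F + R) - 3 = -3 + F + R)
p(4 - 1*4, 8)*(u*5**2 + 45) = (-3 + (4 - 1*4) + 8)*(3*5**2 + 45) = (-3 + (4 - 4) + 8)*(3*25 + 45) = (-3 + 0 + 8)*(75 + 45) = 5*120 = 600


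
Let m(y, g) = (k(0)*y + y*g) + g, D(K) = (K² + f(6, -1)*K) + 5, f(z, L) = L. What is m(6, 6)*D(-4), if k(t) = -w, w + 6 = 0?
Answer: 1950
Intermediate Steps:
w = -6 (w = -6 + 0 = -6)
k(t) = 6 (k(t) = -1*(-6) = 6)
D(K) = 5 + K² - K (D(K) = (K² - K) + 5 = 5 + K² - K)
m(y, g) = g + 6*y + g*y (m(y, g) = (6*y + y*g) + g = (6*y + g*y) + g = g + 6*y + g*y)
m(6, 6)*D(-4) = (6 + 6*6 + 6*6)*(5 + (-4)² - 1*(-4)) = (6 + 36 + 36)*(5 + 16 + 4) = 78*25 = 1950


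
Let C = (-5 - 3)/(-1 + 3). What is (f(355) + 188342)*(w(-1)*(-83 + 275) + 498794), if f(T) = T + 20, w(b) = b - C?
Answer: 94239608290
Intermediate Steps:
C = -4 (C = -8/2 = -8*½ = -4)
w(b) = 4 + b (w(b) = b - 1*(-4) = b + 4 = 4 + b)
f(T) = 20 + T
(f(355) + 188342)*(w(-1)*(-83 + 275) + 498794) = ((20 + 355) + 188342)*((4 - 1)*(-83 + 275) + 498794) = (375 + 188342)*(3*192 + 498794) = 188717*(576 + 498794) = 188717*499370 = 94239608290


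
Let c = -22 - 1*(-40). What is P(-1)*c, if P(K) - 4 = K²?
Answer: 90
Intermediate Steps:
P(K) = 4 + K²
c = 18 (c = -22 + 40 = 18)
P(-1)*c = (4 + (-1)²)*18 = (4 + 1)*18 = 5*18 = 90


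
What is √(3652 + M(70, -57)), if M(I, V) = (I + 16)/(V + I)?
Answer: √618306/13 ≈ 60.487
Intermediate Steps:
M(I, V) = (16 + I)/(I + V)
√(3652 + M(70, -57)) = √(3652 + (16 + 70)/(70 - 57)) = √(3652 + 86/13) = √(47562/13) = √618306/13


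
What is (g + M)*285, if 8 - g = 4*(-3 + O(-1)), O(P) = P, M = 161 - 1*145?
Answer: 11400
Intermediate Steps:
M = 16 (M = 161 - 145 = 16)
g = 24 (g = 8 - 4*(-3 - 1) = 8 - 4*(-4) = 8 - 1*(-16) = 8 + 16 = 24)
(g + M)*285 = (24 + 16)*285 = 40*285 = 11400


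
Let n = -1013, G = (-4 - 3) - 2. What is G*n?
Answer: 9117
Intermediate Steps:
G = -9 (G = -7 - 2 = -9)
G*n = -9*(-1013) = 9117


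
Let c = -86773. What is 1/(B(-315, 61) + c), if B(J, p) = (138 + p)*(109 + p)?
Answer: -1/52943 ≈ -1.8888e-5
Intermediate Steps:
B(J, p) = (109 + p)*(138 + p)
1/(B(-315, 61) + c) = 1/((15042 + 61**2 + 247*61) - 86773) = 1/((15042 + 3721 + 15067) - 86773) = 1/(33830 - 86773) = 1/(-52943) = -1/52943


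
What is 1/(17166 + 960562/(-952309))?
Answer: 952309/16346375732 ≈ 5.8258e-5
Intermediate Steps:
1/(17166 + 960562/(-952309)) = 1/(17166 + 960562*(-1/952309)) = 1/(17166 - 960562/952309) = 1/(16346375732/952309) = 952309/16346375732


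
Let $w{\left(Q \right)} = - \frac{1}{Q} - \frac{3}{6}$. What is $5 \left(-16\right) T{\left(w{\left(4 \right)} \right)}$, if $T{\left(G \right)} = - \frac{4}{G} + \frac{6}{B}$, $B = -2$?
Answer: $- \frac{560}{3} \approx -186.67$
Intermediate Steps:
$w{\left(Q \right)} = - \frac{1}{2} - \frac{1}{Q}$ ($w{\left(Q \right)} = - \frac{1}{Q} - \frac{1}{2} = - \frac{1}{2} - \frac{1}{Q}$)
$T{\left(G \right)} = -3 - \frac{4}{G}$ ($T{\left(G \right)} = - \frac{4}{G} + \frac{6}{-2} = - \frac{4}{G} + 6 \left(- \frac{1}{2}\right) = - \frac{4}{G} - 3 = -3 - \frac{4}{G}$)
$5 \left(-16\right) T{\left(w{\left(4 \right)} \right)} = 5 \left(-16\right) \left(-3 - \frac{4}{\frac{1}{2} \cdot \frac{1}{4} \left(-2 - 4\right)}\right) = - 80 \left(-3 - \frac{4}{\frac{1}{2} \cdot \frac{1}{4} \left(-2 - 4\right)}\right) = - 80 \left(-3 - \frac{4}{\frac{1}{2} \cdot \frac{1}{4} \left(-6\right)}\right) = - 80 \left(-3 - \frac{4}{- \frac{3}{4}}\right) = - 80 \left(-3 - - \frac{16}{3}\right) = - 80 \left(-3 + \frac{16}{3}\right) = \left(-80\right) \frac{7}{3} = - \frac{560}{3}$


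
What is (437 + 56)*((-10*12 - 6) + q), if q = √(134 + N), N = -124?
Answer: -62118 + 493*√10 ≈ -60559.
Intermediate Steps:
q = √10 (q = √(134 - 124) = √10 ≈ 3.1623)
(437 + 56)*((-10*12 - 6) + q) = (437 + 56)*((-10*12 - 6) + √10) = 493*((-120 - 6) + √10) = 493*(-126 + √10) = -62118 + 493*√10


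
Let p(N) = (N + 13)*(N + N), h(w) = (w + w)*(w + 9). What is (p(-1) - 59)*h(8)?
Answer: -22576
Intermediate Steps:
h(w) = 2*w*(9 + w) (h(w) = (2*w)*(9 + w) = 2*w*(9 + w))
p(N) = 2*N*(13 + N) (p(N) = (13 + N)*(2*N) = 2*N*(13 + N))
(p(-1) - 59)*h(8) = (2*(-1)*(13 - 1) - 59)*(2*8*(9 + 8)) = (2*(-1)*12 - 59)*(2*8*17) = (-24 - 59)*272 = -83*272 = -22576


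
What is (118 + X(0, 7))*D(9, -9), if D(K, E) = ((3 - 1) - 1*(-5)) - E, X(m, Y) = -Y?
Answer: 1776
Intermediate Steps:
D(K, E) = 7 - E (D(K, E) = (2 + 5) - E = 7 - E)
(118 + X(0, 7))*D(9, -9) = (118 - 1*7)*(7 - 1*(-9)) = (118 - 7)*(7 + 9) = 111*16 = 1776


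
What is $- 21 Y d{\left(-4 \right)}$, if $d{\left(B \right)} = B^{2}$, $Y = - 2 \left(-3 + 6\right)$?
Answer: $2016$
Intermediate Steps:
$Y = -6$ ($Y = \left(-2\right) 3 = -6$)
$- 21 Y d{\left(-4 \right)} = \left(-21\right) \left(-6\right) \left(-4\right)^{2} = 126 \cdot 16 = 2016$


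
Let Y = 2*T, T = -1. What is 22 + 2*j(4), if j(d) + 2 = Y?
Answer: 14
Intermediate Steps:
Y = -2 (Y = 2*(-1) = -2)
j(d) = -4 (j(d) = -2 - 2 = -4)
22 + 2*j(4) = 22 + 2*(-4) = 22 - 8 = 14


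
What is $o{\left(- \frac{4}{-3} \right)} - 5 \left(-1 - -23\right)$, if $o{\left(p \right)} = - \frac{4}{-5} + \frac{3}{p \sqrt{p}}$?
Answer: $- \frac{546}{5} + \frac{9 \sqrt{3}}{8} \approx -107.25$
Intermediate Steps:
$o{\left(p \right)} = \frac{4}{5} + \frac{3}{p^{\frac{3}{2}}}$ ($o{\left(p \right)} = \left(-4\right) \left(- \frac{1}{5}\right) + \frac{3}{p^{\frac{3}{2}}} = \frac{4}{5} + \frac{3}{p^{\frac{3}{2}}}$)
$o{\left(- \frac{4}{-3} \right)} - 5 \left(-1 - -23\right) = \left(\frac{4}{5} + \frac{3}{8 \left(- \frac{1}{-3}\right)^{\frac{3}{2}}}\right) - 5 \left(-1 - -23\right) = \left(\frac{4}{5} + \frac{3}{\frac{8}{9} \sqrt{3}}\right) - 5 \left(-1 + 23\right) = \left(\frac{4}{5} + \frac{3}{\frac{8}{9} \sqrt{3}}\right) - 110 = \left(\frac{4}{5} + 3 \frac{3 \sqrt{3}}{8}\right) - 110 = \left(\frac{4}{5} + \frac{9 \sqrt{3}}{8}\right) - 110 = - \frac{546}{5} + \frac{9 \sqrt{3}}{8}$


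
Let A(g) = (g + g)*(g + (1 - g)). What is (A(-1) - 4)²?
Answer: 36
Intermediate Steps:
A(g) = 2*g (A(g) = (2*g)*1 = 2*g)
(A(-1) - 4)² = (2*(-1) - 4)² = (-2 - 4)² = (-6)² = 36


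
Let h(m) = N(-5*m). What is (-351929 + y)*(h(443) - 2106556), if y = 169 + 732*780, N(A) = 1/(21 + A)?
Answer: -506547511604000/1097 ≈ -4.6176e+11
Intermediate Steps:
y = 571129 (y = 169 + 570960 = 571129)
h(m) = 1/(21 - 5*m)
(-351929 + y)*(h(443) - 2106556) = (-351929 + 571129)*(-1/(-21 + 5*443) - 2106556) = 219200*(-1/(-21 + 2215) - 2106556) = 219200*(-1/2194 - 2106556) = 219200*(-4621783865/2194) = -506547511604000/1097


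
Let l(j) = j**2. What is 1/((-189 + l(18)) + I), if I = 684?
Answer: 1/819 ≈ 0.0012210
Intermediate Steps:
1/((-189 + l(18)) + I) = 1/((-189 + 18**2) + 684) = 1/((-189 + 324) + 684) = 1/(135 + 684) = 1/819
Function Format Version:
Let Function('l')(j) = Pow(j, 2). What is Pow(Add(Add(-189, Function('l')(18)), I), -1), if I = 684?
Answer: Rational(1, 819) ≈ 0.0012210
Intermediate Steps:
Pow(Add(Add(-189, Function('l')(18)), I), -1) = Pow(Add(Add(-189, Pow(18, 2)), 684), -1) = Pow(Add(Add(-189, 324), 684), -1) = Pow(Add(135, 684), -1) = Pow(819, -1) = Rational(1, 819)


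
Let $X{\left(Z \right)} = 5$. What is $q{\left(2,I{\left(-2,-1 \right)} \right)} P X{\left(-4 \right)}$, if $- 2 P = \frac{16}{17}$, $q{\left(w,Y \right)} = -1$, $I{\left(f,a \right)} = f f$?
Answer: $\frac{40}{17} \approx 2.3529$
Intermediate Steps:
$I{\left(f,a \right)} = f^{2}$
$P = - \frac{8}{17}$ ($P = - \frac{16 \cdot \frac{1}{17}}{2} = \left(- \frac{1}{2}\right) \frac{16}{17} = - \frac{8}{17} \approx -0.47059$)
$q{\left(2,I{\left(-2,-1 \right)} \right)} P X{\left(-4 \right)} = \left(-1\right) \left(- \frac{8}{17}\right) 5 = \frac{8}{17} \cdot 5 = \frac{40}{17}$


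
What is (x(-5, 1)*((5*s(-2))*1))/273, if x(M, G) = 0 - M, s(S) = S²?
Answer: 100/273 ≈ 0.36630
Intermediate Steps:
x(M, G) = -M
(x(-5, 1)*((5*s(-2))*1))/273 = ((-1*(-5))*((5*(-2)²)*1))/273 = (5*((5*4)*1))*(1/273) = (5*(20*1))*(1/273) = (5*20)*(1/273) = 100*(1/273) = 100/273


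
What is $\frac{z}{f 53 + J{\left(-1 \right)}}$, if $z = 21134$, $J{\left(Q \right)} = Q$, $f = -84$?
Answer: $- \frac{21134}{4453} \approx -4.746$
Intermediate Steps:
$\frac{z}{f 53 + J{\left(-1 \right)}} = \frac{21134}{\left(-84\right) 53 - 1} = \frac{21134}{-4452 - 1} = \frac{21134}{-4453} = 21134 \left(- \frac{1}{4453}\right) = - \frac{21134}{4453}$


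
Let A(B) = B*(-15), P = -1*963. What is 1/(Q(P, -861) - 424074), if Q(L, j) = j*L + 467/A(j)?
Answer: 12915/5231466602 ≈ 2.4687e-6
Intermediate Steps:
P = -963
A(B) = -15*B
Q(L, j) = -467/(15*j) + L*j (Q(L, j) = j*L + 467/((-15*j)) = L*j + 467*(-1/(15*j)) = L*j - 467/(15*j) = -467/(15*j) + L*j)
1/(Q(P, -861) - 424074) = 1/((-467/15/(-861) - 963*(-861)) - 424074) = 1/((-467/15*(-1/861) + 829143) - 424074) = 1/((467/12915 + 829143) - 424074) = 1/(10708382312/12915 - 424074) = 1/(5231466602/12915) = 12915/5231466602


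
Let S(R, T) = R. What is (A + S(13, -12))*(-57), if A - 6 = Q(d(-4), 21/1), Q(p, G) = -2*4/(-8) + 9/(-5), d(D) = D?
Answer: -5187/5 ≈ -1037.4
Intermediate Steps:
Q(p, G) = -4/5 (Q(p, G) = -8*(-1/8) + 9*(-1/5) = 1 - 9/5 = -4/5)
A = 26/5 (A = 6 - 4/5 = 26/5 ≈ 5.2000)
(A + S(13, -12))*(-57) = (26/5 + 13)*(-57) = (91/5)*(-57) = -5187/5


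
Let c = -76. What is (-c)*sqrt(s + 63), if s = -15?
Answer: 304*sqrt(3) ≈ 526.54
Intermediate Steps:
(-c)*sqrt(s + 63) = (-1*(-76))*sqrt(-15 + 63) = 76*sqrt(48) = 76*(4*sqrt(3)) = 304*sqrt(3)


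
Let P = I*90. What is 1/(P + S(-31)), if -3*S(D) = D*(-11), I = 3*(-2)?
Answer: -3/1961 ≈ -0.0015298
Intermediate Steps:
I = -6
S(D) = 11*D/3 (S(D) = -D*(-11)/3 = -(-11)*D/3 = 11*D/3)
P = -540 (P = -6*90 = -540)
1/(P + S(-31)) = 1/(-540 + (11/3)*(-31)) = 1/(-540 - 341/3) = 1/(-1961/3) = -3/1961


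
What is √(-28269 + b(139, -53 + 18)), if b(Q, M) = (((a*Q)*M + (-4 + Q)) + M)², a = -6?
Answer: √857875831 ≈ 29290.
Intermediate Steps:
b(Q, M) = (-4 + M + Q - 6*M*Q)² (b(Q, M) = (((-6*Q)*M + (-4 + Q)) + M)² = ((-6*M*Q + (-4 + Q)) + M)² = ((-4 + Q - 6*M*Q) + M)² = (-4 + M + Q - 6*M*Q)²)
√(-28269 + b(139, -53 + 18)) = √(-28269 + (-4 + (-53 + 18) + 139 - 6*(-53 + 18)*139)²) = √(-28269 + (-4 - 35 + 139 - 6*(-35)*139)²) = √(-28269 + (-4 - 35 + 139 + 29190)²) = √(-28269 + 29290²) = √(-28269 + 857904100) = √857875831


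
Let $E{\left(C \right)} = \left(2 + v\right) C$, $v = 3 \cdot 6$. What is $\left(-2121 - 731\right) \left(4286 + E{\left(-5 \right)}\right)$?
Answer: $-11938472$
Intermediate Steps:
$v = 18$
$E{\left(C \right)} = 20 C$ ($E{\left(C \right)} = \left(2 + 18\right) C = 20 C$)
$\left(-2121 - 731\right) \left(4286 + E{\left(-5 \right)}\right) = \left(-2121 - 731\right) \left(4286 + 20 \left(-5\right)\right) = - 2852 \left(4286 - 100\right) = \left(-2852\right) 4186 = -11938472$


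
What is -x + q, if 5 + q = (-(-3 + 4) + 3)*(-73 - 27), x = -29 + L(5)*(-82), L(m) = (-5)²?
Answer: 1874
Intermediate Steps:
L(m) = 25
x = -2079 (x = -29 + 25*(-82) = -29 - 2050 = -2079)
q = -205 (q = -5 + (-(-3 + 4) + 3)*(-73 - 27) = -5 + (-1*1 + 3)*(-100) = -5 + (-1 + 3)*(-100) = -5 + 2*(-100) = -5 - 200 = -205)
-x + q = -1*(-2079) - 205 = 2079 - 205 = 1874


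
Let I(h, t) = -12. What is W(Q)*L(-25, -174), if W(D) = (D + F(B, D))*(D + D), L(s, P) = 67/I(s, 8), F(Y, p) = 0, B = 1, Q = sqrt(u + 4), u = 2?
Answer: -67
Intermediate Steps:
Q = sqrt(6) (Q = sqrt(2 + 4) = sqrt(6) ≈ 2.4495)
L(s, P) = -67/12 (L(s, P) = 67/(-12) = 67*(-1/12) = -67/12)
W(D) = 2*D**2 (W(D) = (D + 0)*(D + D) = D*(2*D) = 2*D**2)
W(Q)*L(-25, -174) = (2*(sqrt(6))**2)*(-67/12) = (2*6)*(-67/12) = 12*(-67/12) = -67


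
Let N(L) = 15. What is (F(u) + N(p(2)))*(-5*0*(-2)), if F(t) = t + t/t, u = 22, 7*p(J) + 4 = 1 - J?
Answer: 0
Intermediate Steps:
p(J) = -3/7 - J/7 (p(J) = -4/7 + (1 - J)/7 = -4/7 + (⅐ - J/7) = -3/7 - J/7)
F(t) = 1 + t (F(t) = t + 1 = 1 + t)
(F(u) + N(p(2)))*(-5*0*(-2)) = ((1 + 22) + 15)*(-5*0*(-2)) = (23 + 15)*(0*(-2)) = 38*0 = 0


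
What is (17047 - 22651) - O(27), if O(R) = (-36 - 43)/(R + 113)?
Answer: -784481/140 ≈ -5603.4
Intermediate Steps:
O(R) = -79/(113 + R)
(17047 - 22651) - O(27) = (17047 - 22651) - (-79)/(113 + 27) = -5604 - (-79)/140 = -5604 - 1*(-79/140) = -5604 + 79/140 = -784481/140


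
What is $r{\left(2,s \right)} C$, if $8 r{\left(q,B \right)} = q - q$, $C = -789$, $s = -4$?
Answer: $0$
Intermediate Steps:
$r{\left(q,B \right)} = 0$ ($r{\left(q,B \right)} = \frac{q - q}{8} = \frac{1}{8} \cdot 0 = 0$)
$r{\left(2,s \right)} C = 0 \left(-789\right) = 0$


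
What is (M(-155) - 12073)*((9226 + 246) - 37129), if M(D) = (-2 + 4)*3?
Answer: 333737019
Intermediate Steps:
M(D) = 6 (M(D) = 2*3 = 6)
(M(-155) - 12073)*((9226 + 246) - 37129) = (6 - 12073)*((9226 + 246) - 37129) = -12067*(9472 - 37129) = -12067*(-27657) = 333737019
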